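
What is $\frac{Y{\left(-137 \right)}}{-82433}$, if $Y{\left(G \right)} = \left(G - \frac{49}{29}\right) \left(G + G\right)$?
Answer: $- \frac{1102028}{2390557} \approx -0.46099$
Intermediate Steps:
$Y{\left(G \right)} = 2 G \left(- \frac{49}{29} + G\right)$ ($Y{\left(G \right)} = \left(G - \frac{49}{29}\right) 2 G = \left(- \frac{49}{29} + G\right) 2 G = 2 G \left(- \frac{49}{29} + G\right)$)
$\frac{Y{\left(-137 \right)}}{-82433} = \frac{\frac{2}{29} \left(-137\right) \left(-49 + 29 \left(-137\right)\right)}{-82433} = \frac{2}{29} \left(-137\right) \left(-49 - 3973\right) \left(- \frac{1}{82433}\right) = \frac{2}{29} \left(-137\right) \left(-4022\right) \left(- \frac{1}{82433}\right) = \frac{1102028}{29} \left(- \frac{1}{82433}\right) = - \frac{1102028}{2390557}$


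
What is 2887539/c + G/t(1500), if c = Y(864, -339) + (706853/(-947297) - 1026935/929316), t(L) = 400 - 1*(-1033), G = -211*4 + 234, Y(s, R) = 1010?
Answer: 3642160460430934512754/1271804608863965941 ≈ 2863.8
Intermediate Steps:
G = -610 (G = -844 + 234 = -610)
t(L) = 1433 (t(L) = 400 + 1033 = 1433)
c = 887511939193277/880338258852 (c = 1010 + (706853/(-947297) - 1026935/929316) = 1010 + (706853*(-1/947297) - 1026935*1/929316) = 1010 + (-706853/947297 - 1026935/929316) = 1010 - 1629702247243/880338258852 = 887511939193277/880338258852 ≈ 1008.1)
2887539/c + G/t(1500) = 2887539/(887511939193277/880338258852) - 610/1433 = 2887539*(880338258852/887511939193277) - 610*1/1433 = 2542011055627245228/887511939193277 - 610/1433 = 3642160460430934512754/1271804608863965941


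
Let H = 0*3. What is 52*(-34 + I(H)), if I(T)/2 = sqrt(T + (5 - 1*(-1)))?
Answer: -1768 + 104*sqrt(6) ≈ -1513.3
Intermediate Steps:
H = 0
I(T) = 2*sqrt(6 + T) (I(T) = 2*sqrt(T + (5 - 1*(-1))) = 2*sqrt(T + (5 + 1)) = 2*sqrt(T + 6) = 2*sqrt(6 + T))
52*(-34 + I(H)) = 52*(-34 + 2*sqrt(6 + 0)) = 52*(-34 + 2*sqrt(6)) = -1768 + 104*sqrt(6)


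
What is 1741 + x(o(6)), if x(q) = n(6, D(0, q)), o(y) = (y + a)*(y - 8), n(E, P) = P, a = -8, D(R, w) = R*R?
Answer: 1741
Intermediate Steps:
D(R, w) = R²
o(y) = (-8 + y)² (o(y) = (y - 8)*(y - 8) = (-8 + y)*(-8 + y) = (-8 + y)²)
x(q) = 0 (x(q) = 0² = 0)
1741 + x(o(6)) = 1741 + 0 = 1741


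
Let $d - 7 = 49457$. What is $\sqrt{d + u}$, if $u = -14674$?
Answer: $7 \sqrt{710} \approx 186.52$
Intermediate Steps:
$d = 49464$ ($d = 7 + 49457 = 49464$)
$\sqrt{d + u} = \sqrt{49464 - 14674} = \sqrt{34790} = 7 \sqrt{710}$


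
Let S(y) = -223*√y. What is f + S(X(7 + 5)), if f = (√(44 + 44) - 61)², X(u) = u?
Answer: 3809 - 446*√3 - 244*√22 ≈ 1892.0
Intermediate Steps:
f = (-61 + 2*√22)² (f = (√88 - 61)² = (2*√22 - 61)² = (-61 + 2*√22)² ≈ 2664.5)
f + S(X(7 + 5)) = (3809 - 244*√22) - 223*√(7 + 5) = (3809 - 244*√22) - 446*√3 = 3809 - 446*√3 - 244*√22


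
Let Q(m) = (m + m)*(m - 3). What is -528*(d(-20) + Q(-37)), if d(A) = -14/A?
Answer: -7816248/5 ≈ -1.5633e+6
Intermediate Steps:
Q(m) = 2*m*(-3 + m) (Q(m) = (2*m)*(-3 + m) = 2*m*(-3 + m))
-528*(d(-20) + Q(-37)) = -528*(-14/(-20) + 2*(-37)*(-3 - 37)) = -528*(-14*(-1/20) + 2*(-37)*(-40)) = -528*(7/10 + 2960) = -528*29607/10 = -7816248/5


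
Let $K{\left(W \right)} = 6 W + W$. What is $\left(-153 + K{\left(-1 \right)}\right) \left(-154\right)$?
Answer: $24640$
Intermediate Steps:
$K{\left(W \right)} = 7 W$
$\left(-153 + K{\left(-1 \right)}\right) \left(-154\right) = \left(-153 + 7 \left(-1\right)\right) \left(-154\right) = \left(-153 - 7\right) \left(-154\right) = \left(-160\right) \left(-154\right) = 24640$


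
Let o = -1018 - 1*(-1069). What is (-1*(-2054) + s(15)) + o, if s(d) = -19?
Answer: 2086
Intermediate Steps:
o = 51 (o = -1018 + 1069 = 51)
(-1*(-2054) + s(15)) + o = (-1*(-2054) - 19) + 51 = (2054 - 19) + 51 = 2035 + 51 = 2086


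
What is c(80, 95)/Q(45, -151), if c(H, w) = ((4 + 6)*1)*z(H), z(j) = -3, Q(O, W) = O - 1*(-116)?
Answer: -30/161 ≈ -0.18634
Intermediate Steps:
Q(O, W) = 116 + O (Q(O, W) = O + 116 = 116 + O)
c(H, w) = -30 (c(H, w) = ((4 + 6)*1)*(-3) = (10*1)*(-3) = 10*(-3) = -30)
c(80, 95)/Q(45, -151) = -30/(116 + 45) = -30/161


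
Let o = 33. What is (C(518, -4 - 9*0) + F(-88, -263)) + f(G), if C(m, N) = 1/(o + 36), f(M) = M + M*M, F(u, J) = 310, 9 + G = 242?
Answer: 3783409/69 ≈ 54832.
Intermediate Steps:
G = 233 (G = -9 + 242 = 233)
f(M) = M + M²
C(m, N) = 1/69 (C(m, N) = 1/(33 + 36) = 1/69)
(C(518, -4 - 9*0) + F(-88, -263)) + f(G) = (1/69 + 310) + 233*(1 + 233) = 21391/69 + 233*234 = 21391/69 + 54522 = 3783409/69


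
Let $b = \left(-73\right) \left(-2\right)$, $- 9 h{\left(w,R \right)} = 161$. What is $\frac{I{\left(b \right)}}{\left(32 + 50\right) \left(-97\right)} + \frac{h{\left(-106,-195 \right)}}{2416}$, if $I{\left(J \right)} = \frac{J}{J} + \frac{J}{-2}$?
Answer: $\frac{142487}{86475888} \approx 0.0016477$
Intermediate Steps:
$h{\left(w,R \right)} = - \frac{161}{9}$ ($h{\left(w,R \right)} = \left(- \frac{1}{9}\right) 161 = - \frac{161}{9}$)
$b = 146$
$I{\left(J \right)} = 1 - \frac{J}{2}$ ($I{\left(J \right)} = 1 + J \left(- \frac{1}{2}\right) = 1 - \frac{J}{2}$)
$\frac{I{\left(b \right)}}{\left(32 + 50\right) \left(-97\right)} + \frac{h{\left(-106,-195 \right)}}{2416} = \frac{1 - 73}{\left(32 + 50\right) \left(-97\right)} - \frac{161}{9 \cdot 2416} = \frac{1 - 73}{82 \left(-97\right)} - \frac{161}{21744} = - \frac{72}{-7954} - \frac{161}{21744} = \left(-72\right) \left(- \frac{1}{7954}\right) - \frac{161}{21744} = \frac{36}{3977} - \frac{161}{21744} = \frac{142487}{86475888}$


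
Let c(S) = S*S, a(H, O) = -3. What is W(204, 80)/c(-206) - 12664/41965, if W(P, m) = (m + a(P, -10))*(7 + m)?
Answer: -256285969/1780826740 ≈ -0.14391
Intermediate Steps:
c(S) = S²
W(P, m) = (-3 + m)*(7 + m) (W(P, m) = (m - 3)*(7 + m) = (-3 + m)*(7 + m))
W(204, 80)/c(-206) - 12664/41965 = (-21 + 80² + 4*80)/((-206)²) - 12664/41965 = (-21 + 6400 + 320)/42436 - 12664*1/41965 = 6699*(1/42436) - 12664/41965 = 6699/42436 - 12664/41965 = -256285969/1780826740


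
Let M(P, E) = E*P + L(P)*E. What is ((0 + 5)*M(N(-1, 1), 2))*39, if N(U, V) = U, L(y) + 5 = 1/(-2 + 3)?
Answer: -1950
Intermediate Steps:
L(y) = -4 (L(y) = -5 + 1/(-2 + 3) = -5 + 1/1 = -5 + 1 = -4)
M(P, E) = -4*E + E*P (M(P, E) = E*P - 4*E = -4*E + E*P)
((0 + 5)*M(N(-1, 1), 2))*39 = ((0 + 5)*(2*(-4 - 1)))*39 = (5*(2*(-5)))*39 = (5*(-10))*39 = -50*39 = -1950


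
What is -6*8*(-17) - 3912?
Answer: -3096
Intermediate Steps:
-6*8*(-17) - 3912 = -48*(-17) - 3912 = 816 - 3912 = -3096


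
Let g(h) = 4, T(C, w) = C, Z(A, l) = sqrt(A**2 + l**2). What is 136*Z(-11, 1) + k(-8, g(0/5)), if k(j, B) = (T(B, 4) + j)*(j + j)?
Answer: 64 + 136*sqrt(122) ≈ 1566.2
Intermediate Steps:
k(j, B) = 2*j*(B + j) (k(j, B) = (B + j)*(j + j) = (B + j)*(2*j) = 2*j*(B + j))
136*Z(-11, 1) + k(-8, g(0/5)) = 136*sqrt((-11)**2 + 1**2) + 2*(-8)*(4 - 8) = 136*sqrt(121 + 1) + 2*(-8)*(-4) = 136*sqrt(122) + 64 = 64 + 136*sqrt(122)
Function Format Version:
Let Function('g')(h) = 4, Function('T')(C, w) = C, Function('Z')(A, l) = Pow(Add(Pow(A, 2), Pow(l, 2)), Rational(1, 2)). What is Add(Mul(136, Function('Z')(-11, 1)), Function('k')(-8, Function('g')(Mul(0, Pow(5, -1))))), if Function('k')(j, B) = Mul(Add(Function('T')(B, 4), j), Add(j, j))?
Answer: Add(64, Mul(136, Pow(122, Rational(1, 2)))) ≈ 1566.2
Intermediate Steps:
Function('k')(j, B) = Mul(2, j, Add(B, j)) (Function('k')(j, B) = Mul(Add(B, j), Add(j, j)) = Mul(Add(B, j), Mul(2, j)) = Mul(2, j, Add(B, j)))
Add(Mul(136, Function('Z')(-11, 1)), Function('k')(-8, Function('g')(Mul(0, Pow(5, -1))))) = Add(Mul(136, Pow(Add(Pow(-11, 2), Pow(1, 2)), Rational(1, 2))), Mul(2, -8, Add(4, -8))) = Add(Mul(136, Pow(Add(121, 1), Rational(1, 2))), Mul(2, -8, -4)) = Add(Mul(136, Pow(122, Rational(1, 2))), 64) = Add(64, Mul(136, Pow(122, Rational(1, 2))))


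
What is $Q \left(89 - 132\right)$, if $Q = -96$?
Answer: $4128$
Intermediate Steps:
$Q \left(89 - 132\right) = - 96 \left(89 - 132\right) = \left(-96\right) \left(-43\right) = 4128$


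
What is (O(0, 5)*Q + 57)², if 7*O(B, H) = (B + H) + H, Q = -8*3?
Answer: 25281/49 ≈ 515.94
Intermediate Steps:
Q = -24
O(B, H) = B/7 + 2*H/7 (O(B, H) = ((B + H) + H)/7 = (B + 2*H)/7 = B/7 + 2*H/7)
(O(0, 5)*Q + 57)² = (((⅐)*0 + (2/7)*5)*(-24) + 57)² = ((0 + 10/7)*(-24) + 57)² = ((10/7)*(-24) + 57)² = (-240/7 + 57)² = (159/7)² = 25281/49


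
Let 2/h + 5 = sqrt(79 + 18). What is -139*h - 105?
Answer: -4475/36 - 139*sqrt(97)/36 ≈ -162.33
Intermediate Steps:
h = 2/(-5 + sqrt(97)) (h = 2/(-5 + sqrt(79 + 18)) = 2/(-5 + sqrt(97)) ≈ 0.41247)
-139*h - 105 = -139*(5/36 + sqrt(97)/36) - 105 = (-695/36 - 139*sqrt(97)/36) - 105 = -4475/36 - 139*sqrt(97)/36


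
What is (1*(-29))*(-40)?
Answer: 1160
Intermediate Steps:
(1*(-29))*(-40) = -29*(-40) = 1160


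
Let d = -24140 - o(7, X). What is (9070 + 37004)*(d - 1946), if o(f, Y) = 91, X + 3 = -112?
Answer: -1206079098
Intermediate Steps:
X = -115 (X = -3 - 112 = -115)
d = -24231 (d = -24140 - 1*91 = -24140 - 91 = -24231)
(9070 + 37004)*(d - 1946) = (9070 + 37004)*(-24231 - 1946) = 46074*(-26177) = -1206079098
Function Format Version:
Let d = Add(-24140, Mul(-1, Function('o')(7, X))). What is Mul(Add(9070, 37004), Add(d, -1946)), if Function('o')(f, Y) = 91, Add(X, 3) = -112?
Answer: -1206079098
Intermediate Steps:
X = -115 (X = Add(-3, -112) = -115)
d = -24231 (d = Add(-24140, Mul(-1, 91)) = Add(-24140, -91) = -24231)
Mul(Add(9070, 37004), Add(d, -1946)) = Mul(Add(9070, 37004), Add(-24231, -1946)) = Mul(46074, -26177) = -1206079098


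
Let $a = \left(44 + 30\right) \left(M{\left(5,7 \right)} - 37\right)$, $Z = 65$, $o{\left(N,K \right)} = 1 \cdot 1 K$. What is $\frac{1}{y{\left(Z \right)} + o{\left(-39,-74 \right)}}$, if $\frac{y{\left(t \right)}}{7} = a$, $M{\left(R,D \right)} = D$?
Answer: $- \frac{1}{15614} \approx -6.4045 \cdot 10^{-5}$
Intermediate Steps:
$o{\left(N,K \right)} = K$ ($o{\left(N,K \right)} = 1 K = K$)
$a = -2220$ ($a = \left(44 + 30\right) \left(7 - 37\right) = 74 \left(-30\right) = -2220$)
$y{\left(t \right)} = -15540$ ($y{\left(t \right)} = 7 \left(-2220\right) = -15540$)
$\frac{1}{y{\left(Z \right)} + o{\left(-39,-74 \right)}} = \frac{1}{-15540 - 74} = \frac{1}{-15614} = - \frac{1}{15614}$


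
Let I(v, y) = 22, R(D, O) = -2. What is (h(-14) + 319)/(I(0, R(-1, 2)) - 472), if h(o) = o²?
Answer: -103/90 ≈ -1.1444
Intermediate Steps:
(h(-14) + 319)/(I(0, R(-1, 2)) - 472) = ((-14)² + 319)/(22 - 472) = (196 + 319)/(-450) = 515*(-1/450) = -103/90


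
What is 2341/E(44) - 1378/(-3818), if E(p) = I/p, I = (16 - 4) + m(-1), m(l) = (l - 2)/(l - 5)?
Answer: 393286497/47725 ≈ 8240.7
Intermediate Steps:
m(l) = (-2 + l)/(-5 + l)
I = 25/2 (I = (16 - 4) + (-2 - 1)/(-5 - 1) = 12 - 3/(-6) = 12 - ⅙*(-3) = 12 + ½ = 25/2 ≈ 12.500)
E(p) = 25/(2*p)
2341/E(44) - 1378/(-3818) = 2341/(((25/2)/44)) - 1378/(-3818) = 2341/(((25/2)*(1/44))) - 1378*(-1/3818) = 2341/(25/88) + 689/1909 = 2341*(88/25) + 689/1909 = 206008/25 + 689/1909 = 393286497/47725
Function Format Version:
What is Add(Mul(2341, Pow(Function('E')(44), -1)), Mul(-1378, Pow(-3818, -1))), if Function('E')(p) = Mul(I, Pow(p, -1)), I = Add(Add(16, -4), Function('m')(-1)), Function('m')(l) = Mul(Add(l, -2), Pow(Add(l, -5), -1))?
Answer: Rational(393286497, 47725) ≈ 8240.7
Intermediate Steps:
Function('m')(l) = Mul(Pow(Add(-5, l), -1), Add(-2, l)) (Function('m')(l) = Mul(Add(-2, l), Pow(Add(-5, l), -1)) = Mul(Pow(Add(-5, l), -1), Add(-2, l)))
I = Rational(25, 2) (I = Add(Add(16, -4), Mul(Pow(Add(-5, -1), -1), Add(-2, -1))) = Add(12, Mul(Pow(-6, -1), -3)) = Add(12, Mul(Rational(-1, 6), -3)) = Add(12, Rational(1, 2)) = Rational(25, 2) ≈ 12.500)
Function('E')(p) = Mul(Rational(25, 2), Pow(p, -1))
Add(Mul(2341, Pow(Function('E')(44), -1)), Mul(-1378, Pow(-3818, -1))) = Add(Mul(2341, Pow(Mul(Rational(25, 2), Pow(44, -1)), -1)), Mul(-1378, Pow(-3818, -1))) = Add(Mul(2341, Pow(Mul(Rational(25, 2), Rational(1, 44)), -1)), Mul(-1378, Rational(-1, 3818))) = Add(Mul(2341, Pow(Rational(25, 88), -1)), Rational(689, 1909)) = Add(Mul(2341, Rational(88, 25)), Rational(689, 1909)) = Add(Rational(206008, 25), Rational(689, 1909)) = Rational(393286497, 47725)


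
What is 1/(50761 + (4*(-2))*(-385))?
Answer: 1/53841 ≈ 1.8573e-5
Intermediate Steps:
1/(50761 + (4*(-2))*(-385)) = 1/(50761 - 8*(-385)) = 1/(50761 + 3080) = 1/53841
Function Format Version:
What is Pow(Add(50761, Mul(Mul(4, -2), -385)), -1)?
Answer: Rational(1, 53841) ≈ 1.8573e-5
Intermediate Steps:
Pow(Add(50761, Mul(Mul(4, -2), -385)), -1) = Pow(Add(50761, Mul(-8, -385)), -1) = Pow(Add(50761, 3080), -1) = Pow(53841, -1) = Rational(1, 53841)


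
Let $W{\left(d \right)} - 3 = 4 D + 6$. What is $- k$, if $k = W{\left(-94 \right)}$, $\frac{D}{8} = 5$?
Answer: $-169$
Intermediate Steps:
$D = 40$ ($D = 8 \cdot 5 = 40$)
$W{\left(d \right)} = 169$ ($W{\left(d \right)} = 3 + \left(4 \cdot 40 + 6\right) = 3 + \left(160 + 6\right) = 3 + 166 = 169$)
$k = 169$
$- k = \left(-1\right) 169 = -169$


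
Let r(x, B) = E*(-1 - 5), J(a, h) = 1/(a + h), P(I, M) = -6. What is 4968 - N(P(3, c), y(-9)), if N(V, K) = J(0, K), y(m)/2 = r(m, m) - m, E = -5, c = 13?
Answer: 387503/78 ≈ 4968.0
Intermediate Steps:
r(x, B) = 30 (r(x, B) = -5*(-1 - 5) = -5*(-6) = 30)
y(m) = 60 - 2*m (y(m) = 2*(30 - m) = 60 - 2*m)
N(V, K) = 1/K (N(V, K) = 1/(0 + K) = 1/K)
4968 - N(P(3, c), y(-9)) = 4968 - 1/(60 - 2*(-9)) = 4968 - 1/(60 + 18) = 4968 - 1/78 = 387503/78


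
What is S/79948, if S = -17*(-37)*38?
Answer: 11951/39974 ≈ 0.29897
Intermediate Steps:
S = 23902 (S = 629*38 = 23902)
S/79948 = 23902/79948 = 23902*(1/79948) = 11951/39974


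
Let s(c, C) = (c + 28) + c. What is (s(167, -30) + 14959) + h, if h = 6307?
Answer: 21628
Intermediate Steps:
s(c, C) = 28 + 2*c (s(c, C) = (28 + c) + c = 28 + 2*c)
(s(167, -30) + 14959) + h = ((28 + 2*167) + 14959) + 6307 = ((28 + 334) + 14959) + 6307 = (362 + 14959) + 6307 = 15321 + 6307 = 21628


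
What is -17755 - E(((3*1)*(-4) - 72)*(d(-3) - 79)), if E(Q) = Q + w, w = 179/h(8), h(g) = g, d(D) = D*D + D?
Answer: -191275/8 ≈ -23909.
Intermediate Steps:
d(D) = D + D² (d(D) = D² + D = D + D²)
w = 179/8 ≈ 22.375
E(Q) = 179/8 + Q (E(Q) = Q + 179/8 = 179/8 + Q)
-17755 - E(((3*1)*(-4) - 72)*(d(-3) - 79)) = -17755 - (179/8 + ((3*1)*(-4) - 72)*(-3*(1 - 3) - 79)) = -17755 - (179/8 + (3*(-4) - 72)*(-3*(-2) - 79)) = -17755 - (179/8 + (-12 - 72)*(6 - 79)) = -17755 - (179/8 - 84*(-73)) = -17755 - (179/8 + 6132) = -17755 - 1*49235/8 = -17755 - 49235/8 = -191275/8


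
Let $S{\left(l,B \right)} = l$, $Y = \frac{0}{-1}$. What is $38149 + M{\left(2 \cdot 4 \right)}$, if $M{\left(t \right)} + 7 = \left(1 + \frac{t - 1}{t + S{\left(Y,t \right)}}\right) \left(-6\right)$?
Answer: $\frac{152523}{4} \approx 38131.0$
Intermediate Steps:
$Y = 0$ ($Y = 0 \left(-1\right) = 0$)
$M{\left(t \right)} = -13 - \frac{6 \left(-1 + t\right)}{t}$ ($M{\left(t \right)} = -7 + \left(1 + \frac{t - 1}{t + 0}\right) \left(-6\right) = -7 + \left(1 + \frac{-1 + t}{t}\right) \left(-6\right) = -7 - \left(6 + \frac{6 \left(-1 + t\right)}{t}\right) = -13 - \frac{6 \left(-1 + t\right)}{t}$)
$38149 + M{\left(2 \cdot 4 \right)} = 38149 - \left(19 - \frac{6}{2 \cdot 4}\right) = 38149 - \left(19 - \frac{6}{8}\right) = 38149 + \left(-19 + 6 \cdot \frac{1}{8}\right) = 38149 + \left(-19 + \frac{3}{4}\right) = 38149 - \frac{73}{4} = \frac{152523}{4}$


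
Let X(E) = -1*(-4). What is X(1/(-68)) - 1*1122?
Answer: -1118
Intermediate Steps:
X(E) = 4
X(1/(-68)) - 1*1122 = 4 - 1*1122 = 4 - 1122 = -1118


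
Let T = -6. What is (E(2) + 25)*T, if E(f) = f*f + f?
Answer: -186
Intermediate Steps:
E(f) = f + f² (E(f) = f² + f = f + f²)
(E(2) + 25)*T = (2*(1 + 2) + 25)*(-6) = (2*3 + 25)*(-6) = (6 + 25)*(-6) = 31*(-6) = -186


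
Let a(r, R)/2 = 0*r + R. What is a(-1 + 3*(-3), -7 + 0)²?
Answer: 196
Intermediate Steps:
a(r, R) = 2*R (a(r, R) = 2*(0*r + R) = 2*(0 + R) = 2*R)
a(-1 + 3*(-3), -7 + 0)² = (2*(-7 + 0))² = (2*(-7))² = (-14)² = 196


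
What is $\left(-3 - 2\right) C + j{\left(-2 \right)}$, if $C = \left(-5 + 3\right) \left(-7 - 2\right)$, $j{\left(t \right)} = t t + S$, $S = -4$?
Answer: $-90$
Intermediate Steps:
$j{\left(t \right)} = -4 + t^{2}$ ($j{\left(t \right)} = t t - 4 = t^{2} - 4 = -4 + t^{2}$)
$C = 18$ ($C = \left(-2\right) \left(-9\right) = 18$)
$\left(-3 - 2\right) C + j{\left(-2 \right)} = \left(-3 - 2\right) 18 - \left(4 - \left(-2\right)^{2}\right) = \left(-5\right) 18 + \left(-4 + 4\right) = -90 + 0 = -90$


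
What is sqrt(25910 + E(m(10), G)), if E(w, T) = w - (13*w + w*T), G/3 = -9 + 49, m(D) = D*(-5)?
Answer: sqrt(32510) ≈ 180.31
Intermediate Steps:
m(D) = -5*D
G = 120 (G = 3*(-9 + 49) = 3*40 = 120)
E(w, T) = -12*w - T*w (E(w, T) = w - (13*w + T*w) = w + (-13*w - T*w) = -12*w - T*w)
sqrt(25910 + E(m(10), G)) = sqrt(25910 - (-5*10)*(12 + 120)) = sqrt(25910 - 1*(-50)*132) = sqrt(25910 + 6600) = sqrt(32510)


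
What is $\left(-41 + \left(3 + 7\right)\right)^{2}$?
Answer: $961$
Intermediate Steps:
$\left(-41 + \left(3 + 7\right)\right)^{2} = \left(-41 + 10\right)^{2} = \left(-31\right)^{2} = 961$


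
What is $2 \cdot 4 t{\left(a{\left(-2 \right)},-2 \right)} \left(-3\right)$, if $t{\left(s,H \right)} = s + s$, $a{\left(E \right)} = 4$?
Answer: $-192$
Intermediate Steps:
$t{\left(s,H \right)} = 2 s$
$2 \cdot 4 t{\left(a{\left(-2 \right)},-2 \right)} \left(-3\right) = 2 \cdot 4 \cdot 2 \cdot 4 \left(-3\right) = 2 \cdot 4 \cdot 8 \left(-3\right) = 2 \cdot 32 \left(-3\right) = 2 \left(-96\right) = -192$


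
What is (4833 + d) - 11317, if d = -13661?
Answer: -20145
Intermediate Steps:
(4833 + d) - 11317 = (4833 - 13661) - 11317 = -8828 - 11317 = -20145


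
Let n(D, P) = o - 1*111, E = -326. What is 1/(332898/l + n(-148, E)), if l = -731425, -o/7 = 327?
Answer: -731425/1755752898 ≈ -0.00041659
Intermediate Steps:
o = -2289 (o = -7*327 = -2289)
n(D, P) = -2400 (n(D, P) = -2289 - 1*111 = -2289 - 111 = -2400)
1/(332898/l + n(-148, E)) = 1/(332898/(-731425) - 2400) = 1/(332898*(-1/731425) - 2400) = 1/(-332898/731425 - 2400) = 1/(-1755752898/731425) = -731425/1755752898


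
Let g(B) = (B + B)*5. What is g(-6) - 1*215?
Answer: -275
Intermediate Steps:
g(B) = 10*B (g(B) = (2*B)*5 = 10*B)
g(-6) - 1*215 = 10*(-6) - 1*215 = -60 - 215 = -275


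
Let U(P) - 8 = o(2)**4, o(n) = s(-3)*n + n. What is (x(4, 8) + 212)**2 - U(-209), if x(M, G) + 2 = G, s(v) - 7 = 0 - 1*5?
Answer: 46220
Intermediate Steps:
s(v) = 2 (s(v) = 7 + (0 - 1*5) = 7 + (0 - 5) = 7 - 5 = 2)
o(n) = 3*n (o(n) = 2*n + n = 3*n)
x(M, G) = -2 + G
U(P) = 1304 (U(P) = 8 + (3*2)**4 = 8 + 6**4 = 8 + 1296 = 1304)
(x(4, 8) + 212)**2 - U(-209) = ((-2 + 8) + 212)**2 - 1*1304 = (6 + 212)**2 - 1304 = 218**2 - 1304 = 47524 - 1304 = 46220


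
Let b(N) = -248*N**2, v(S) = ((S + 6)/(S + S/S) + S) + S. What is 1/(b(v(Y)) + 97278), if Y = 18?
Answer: -361/89196114 ≈ -4.0473e-6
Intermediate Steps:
v(S) = 2*S + (6 + S)/(1 + S) (v(S) = ((6 + S)/(S + 1) + S) + S = ((6 + S)/(1 + S) + S) + S = (S + (6 + S)/(1 + S)) + S = 2*S + (6 + S)/(1 + S))
1/(b(v(Y)) + 97278) = 1/(-248*(6 + 2*18**2 + 3*18)**2/(1 + 18)**2 + 97278) = 1/(-248*(6 + 2*324 + 54)**2/361 + 97278) = 1/(-248*(6 + 648 + 54)**2/361 + 97278) = 1/(-248*((1/19)*708)**2 + 97278) = 1/(-248*(708/19)**2 + 97278) = 1/(-248*501264/361 + 97278) = 1/(-124313472/361 + 97278) = 1/(-89196114/361) = -361/89196114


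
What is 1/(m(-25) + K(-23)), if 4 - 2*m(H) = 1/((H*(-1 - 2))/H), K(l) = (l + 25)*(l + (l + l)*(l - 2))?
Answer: 6/13537 ≈ 0.00044323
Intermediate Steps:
K(l) = (25 + l)*(l + 2*l*(-2 + l)) (K(l) = (25 + l)*(l + (2*l)*(-2 + l)) = (25 + l)*(l + 2*l*(-2 + l)))
m(H) = 13/6 (m(H) = 2 - 1/(2*(-1 - 2)) = 2 - 1/(2*((H*(-3))/H)) = 2 - 1/(2*((-3*H)/H)) = 2 - ½/(-3) = 2 - ½*(-⅓) = 2 + ⅙ = 13/6)
1/(m(-25) + K(-23)) = 1/(13/6 - 23*(-75 + 2*(-23)² + 47*(-23))) = 1/(13/6 - 23*(-75 + 2*529 - 1081)) = 1/(13/6 - 23*(-75 + 1058 - 1081)) = 1/(13/6 - 23*(-98)) = 1/(13/6 + 2254) = 1/(13537/6) = 6/13537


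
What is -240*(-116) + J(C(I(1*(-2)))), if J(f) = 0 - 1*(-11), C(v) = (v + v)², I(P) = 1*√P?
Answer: 27851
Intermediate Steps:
I(P) = √P
C(v) = 4*v² (C(v) = (2*v)² = 4*v²)
J(f) = 11 (J(f) = 0 + 11 = 11)
-240*(-116) + J(C(I(1*(-2)))) = -240*(-116) + 11 = 27840 + 11 = 27851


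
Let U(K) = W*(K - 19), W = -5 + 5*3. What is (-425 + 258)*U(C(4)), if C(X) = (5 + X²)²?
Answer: -704740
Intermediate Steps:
W = 10 (W = -5 + 15 = 10)
U(K) = -190 + 10*K (U(K) = 10*(K - 19) = 10*(-19 + K) = -190 + 10*K)
(-425 + 258)*U(C(4)) = (-425 + 258)*(-190 + 10*(5 + 4²)²) = -167*(-190 + 10*(5 + 16)²) = -167*(-190 + 10*21²) = -167*(-190 + 10*441) = -167*(-190 + 4410) = -167*4220 = -704740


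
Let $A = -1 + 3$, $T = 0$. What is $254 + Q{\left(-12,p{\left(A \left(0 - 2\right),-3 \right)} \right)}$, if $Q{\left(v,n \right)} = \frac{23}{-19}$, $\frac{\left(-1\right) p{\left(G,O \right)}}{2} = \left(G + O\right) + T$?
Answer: $\frac{4803}{19} \approx 252.79$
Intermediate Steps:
$A = 2$
$p{\left(G,O \right)} = - 2 G - 2 O$ ($p{\left(G,O \right)} = - 2 \left(\left(G + O\right) + 0\right) = - 2 \left(G + O\right) = - 2 G - 2 O$)
$Q{\left(v,n \right)} = - \frac{23}{19}$ ($Q{\left(v,n \right)} = 23 \left(- \frac{1}{19}\right) = - \frac{23}{19}$)
$254 + Q{\left(-12,p{\left(A \left(0 - 2\right),-3 \right)} \right)} = 254 - \frac{23}{19} = \frac{4803}{19}$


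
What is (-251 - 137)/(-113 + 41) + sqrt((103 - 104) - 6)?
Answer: 97/18 + I*sqrt(7) ≈ 5.3889 + 2.6458*I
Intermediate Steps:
(-251 - 137)/(-113 + 41) + sqrt((103 - 104) - 6) = -388/(-72) + sqrt(-1 - 6) = -388*(-1/72) + sqrt(-7) = 97/18 + I*sqrt(7)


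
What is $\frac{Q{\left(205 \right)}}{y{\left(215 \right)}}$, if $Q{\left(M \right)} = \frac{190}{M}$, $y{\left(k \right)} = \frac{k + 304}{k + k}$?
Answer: $\frac{16340}{21279} \approx 0.76789$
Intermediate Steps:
$y{\left(k \right)} = \frac{304 + k}{2 k}$
$\frac{Q{\left(205 \right)}}{y{\left(215 \right)}} = \frac{190 \cdot \frac{1}{205}}{\frac{1}{2} \cdot \frac{1}{215} \left(304 + 215\right)} = \frac{190 \cdot \frac{1}{205}}{\frac{1}{2} \cdot \frac{1}{215} \cdot 519} = \frac{38}{41 \cdot \frac{519}{430}} = \frac{38}{41} \cdot \frac{430}{519} = \frac{16340}{21279}$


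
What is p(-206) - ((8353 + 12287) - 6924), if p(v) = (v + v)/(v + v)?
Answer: -13715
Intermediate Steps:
p(v) = 1 (p(v) = (2*v)/((2*v)) = (2*v)*(1/(2*v)) = 1)
p(-206) - ((8353 + 12287) - 6924) = 1 - ((8353 + 12287) - 6924) = 1 - (20640 - 6924) = 1 - 1*13716 = 1 - 13716 = -13715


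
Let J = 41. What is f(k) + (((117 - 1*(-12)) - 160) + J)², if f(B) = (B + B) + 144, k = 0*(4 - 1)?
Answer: 244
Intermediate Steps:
k = 0 (k = 0*3 = 0)
f(B) = 144 + 2*B (f(B) = 2*B + 144 = 144 + 2*B)
f(k) + (((117 - 1*(-12)) - 160) + J)² = (144 + 2*0) + (((117 - 1*(-12)) - 160) + 41)² = (144 + 0) + (((117 + 12) - 160) + 41)² = 144 + ((129 - 160) + 41)² = 144 + (-31 + 41)² = 144 + 10² = 144 + 100 = 244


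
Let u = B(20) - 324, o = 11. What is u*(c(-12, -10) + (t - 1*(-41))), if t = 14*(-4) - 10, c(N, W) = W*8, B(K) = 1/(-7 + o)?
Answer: 135975/4 ≈ 33994.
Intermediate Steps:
B(K) = ¼ (B(K) = 1/(-7 + 11) = 1/4 = ¼)
c(N, W) = 8*W
t = -66 (t = -56 - 10 = -66)
u = -1295/4 (u = ¼ - 324 = -1295/4 ≈ -323.75)
u*(c(-12, -10) + (t - 1*(-41))) = -1295*(8*(-10) + (-66 - 1*(-41)))/4 = -1295*(-80 + (-66 + 41))/4 = -1295*(-80 - 25)/4 = -1295/4*(-105) = 135975/4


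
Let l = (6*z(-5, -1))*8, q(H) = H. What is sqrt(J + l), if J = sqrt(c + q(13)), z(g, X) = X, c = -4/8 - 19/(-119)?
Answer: sqrt(-2718912 + 238*sqrt(717094))/238 ≈ 6.6665*I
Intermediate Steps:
c = -81/238 (c = -4*1/8 - 19*(-1/119) = -1/2 + 19/119 = -81/238 ≈ -0.34034)
l = -48 (l = (6*(-1))*8 = -6*8 = -48)
J = sqrt(717094)/238 (J = sqrt(-81/238 + 13) = sqrt(3013/238) = sqrt(717094)/238 ≈ 3.5580)
sqrt(J + l) = sqrt(sqrt(717094)/238 - 48) = sqrt(-48 + sqrt(717094)/238)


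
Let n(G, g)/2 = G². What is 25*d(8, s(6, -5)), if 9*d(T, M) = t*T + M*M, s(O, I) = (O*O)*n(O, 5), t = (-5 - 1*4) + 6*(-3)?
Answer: 18661800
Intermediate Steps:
n(G, g) = 2*G²
t = -27 (t = (-5 - 4) - 18 = -9 - 18 = -27)
s(O, I) = 2*O⁴ (s(O, I) = (O*O)*(2*O²) = O²*(2*O²) = 2*O⁴)
d(T, M) = -3*T + M²/9 (d(T, M) = (-27*T + M*M)/9 = (-27*T + M²)/9 = (M² - 27*T)/9 = -3*T + M²/9)
25*d(8, s(6, -5)) = 25*(-3*8 + (2*6⁴)²/9) = 25*(-24 + (2*1296)²/9) = 25*(-24 + (⅑)*2592²) = 25*(-24 + (⅑)*6718464) = 25*(-24 + 746496) = 25*746472 = 18661800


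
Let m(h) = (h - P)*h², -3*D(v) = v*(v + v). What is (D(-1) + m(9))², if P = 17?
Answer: 3786916/9 ≈ 4.2077e+5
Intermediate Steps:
D(v) = -2*v²/3 (D(v) = -v*(v + v)/3 = -v*2*v/3 = -2*v²/3)
m(h) = h²*(-17 + h) (m(h) = (h - 1*17)*h² = (h - 17)*h² = (-17 + h)*h² = h²*(-17 + h))
(D(-1) + m(9))² = (-⅔*(-1)² + 9²*(-17 + 9))² = (-⅔*1 + 81*(-8))² = (-⅔ - 648)² = (-1946/3)² = 3786916/9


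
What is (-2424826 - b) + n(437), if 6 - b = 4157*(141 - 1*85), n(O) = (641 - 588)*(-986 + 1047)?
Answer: -2188807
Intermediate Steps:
n(O) = 3233 (n(O) = 53*61 = 3233)
b = -232786 (b = 6 - 4157*(141 - 1*85) = 6 - 4157*(141 - 85) = 6 - 4157*56 = 6 - 1*232792 = 6 - 232792 = -232786)
(-2424826 - b) + n(437) = (-2424826 - 1*(-232786)) + 3233 = (-2424826 + 232786) + 3233 = -2192040 + 3233 = -2188807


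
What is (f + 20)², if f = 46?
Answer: 4356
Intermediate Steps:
(f + 20)² = (46 + 20)² = 66² = 4356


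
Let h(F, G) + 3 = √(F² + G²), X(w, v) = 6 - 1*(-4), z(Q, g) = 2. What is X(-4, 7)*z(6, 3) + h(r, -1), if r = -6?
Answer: 17 + √37 ≈ 23.083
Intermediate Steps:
X(w, v) = 10 (X(w, v) = 6 + 4 = 10)
h(F, G) = -3 + √(F² + G²)
X(-4, 7)*z(6, 3) + h(r, -1) = 10*2 + (-3 + √((-6)² + (-1)²)) = 20 + (-3 + √(36 + 1)) = 20 + (-3 + √37) = 17 + √37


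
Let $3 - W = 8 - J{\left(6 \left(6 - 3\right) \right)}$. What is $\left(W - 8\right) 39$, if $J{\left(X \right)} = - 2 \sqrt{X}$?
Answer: $-507 - 234 \sqrt{2} \approx -837.93$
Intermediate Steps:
$W = -5 - 6 \sqrt{2}$ ($W = 3 - \left(8 - - 2 \sqrt{6 \left(6 - 3\right)}\right) = 3 - \left(8 - - 2 \sqrt{6 \cdot 3}\right) = 3 - \left(8 - - 2 \sqrt{18}\right) = 3 - \left(8 - - 2 \cdot 3 \sqrt{2}\right) = 3 - \left(8 - - 6 \sqrt{2}\right) = 3 - \left(8 + 6 \sqrt{2}\right) = -5 - 6 \sqrt{2} \approx -13.485$)
$\left(W - 8\right) 39 = \left(\left(-5 - 6 \sqrt{2}\right) - 8\right) 39 = \left(-13 - 6 \sqrt{2}\right) 39 = -507 - 234 \sqrt{2}$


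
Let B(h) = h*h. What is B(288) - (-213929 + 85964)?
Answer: 210909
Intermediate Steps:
B(h) = h**2
B(288) - (-213929 + 85964) = 288**2 - (-213929 + 85964) = 82944 - 1*(-127965) = 82944 + 127965 = 210909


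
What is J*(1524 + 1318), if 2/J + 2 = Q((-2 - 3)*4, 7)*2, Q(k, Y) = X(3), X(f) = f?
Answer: 1421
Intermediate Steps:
Q(k, Y) = 3
J = ½ (J = 2/(-2 + 3*2) = 2/(-2 + 6) = 2/4 = 2*(¼) = ½ ≈ 0.50000)
J*(1524 + 1318) = (1524 + 1318)/2 = (½)*2842 = 1421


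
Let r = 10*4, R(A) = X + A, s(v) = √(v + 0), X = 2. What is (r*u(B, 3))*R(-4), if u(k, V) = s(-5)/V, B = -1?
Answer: -80*I*√5/3 ≈ -59.628*I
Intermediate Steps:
s(v) = √v
R(A) = 2 + A
r = 40
u(k, V) = I*√5/V (u(k, V) = √(-5)/V = (I*√5)/V = I*√5/V)
(r*u(B, 3))*R(-4) = (40*(I*√5/3))*(2 - 4) = (40*(I*√5*(⅓)))*(-2) = (40*(I*√5/3))*(-2) = (40*I*√5/3)*(-2) = -80*I*√5/3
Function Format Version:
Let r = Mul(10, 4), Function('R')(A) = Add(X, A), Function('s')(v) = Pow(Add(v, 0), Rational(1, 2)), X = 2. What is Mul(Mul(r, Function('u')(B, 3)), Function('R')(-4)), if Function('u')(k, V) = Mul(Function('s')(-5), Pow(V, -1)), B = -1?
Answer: Mul(Rational(-80, 3), I, Pow(5, Rational(1, 2))) ≈ Mul(-59.628, I)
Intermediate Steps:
Function('s')(v) = Pow(v, Rational(1, 2))
Function('R')(A) = Add(2, A)
r = 40
Function('u')(k, V) = Mul(I, Pow(5, Rational(1, 2)), Pow(V, -1)) (Function('u')(k, V) = Mul(Pow(-5, Rational(1, 2)), Pow(V, -1)) = Mul(Mul(I, Pow(5, Rational(1, 2))), Pow(V, -1)) = Mul(I, Pow(5, Rational(1, 2)), Pow(V, -1)))
Mul(Mul(r, Function('u')(B, 3)), Function('R')(-4)) = Mul(Mul(40, Mul(I, Pow(5, Rational(1, 2)), Pow(3, -1))), Add(2, -4)) = Mul(Mul(40, Mul(I, Pow(5, Rational(1, 2)), Rational(1, 3))), -2) = Mul(Mul(40, Mul(Rational(1, 3), I, Pow(5, Rational(1, 2)))), -2) = Mul(Mul(Rational(40, 3), I, Pow(5, Rational(1, 2))), -2) = Mul(Rational(-80, 3), I, Pow(5, Rational(1, 2)))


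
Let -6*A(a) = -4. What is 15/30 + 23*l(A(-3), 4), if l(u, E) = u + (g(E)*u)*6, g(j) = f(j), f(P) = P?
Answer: 2303/6 ≈ 383.83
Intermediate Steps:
g(j) = j
A(a) = ⅔ (A(a) = -⅙*(-4) = ⅔)
l(u, E) = u + 6*E*u (l(u, E) = u + (E*u)*6 = u + 6*E*u)
15/30 + 23*l(A(-3), 4) = 15/30 + 23*(2*(1 + 6*4)/3) = 15*(1/30) + 23*(2*(1 + 24)/3) = ½ + 23*((⅔)*25) = ½ + 23*(50/3) = ½ + 1150/3 = 2303/6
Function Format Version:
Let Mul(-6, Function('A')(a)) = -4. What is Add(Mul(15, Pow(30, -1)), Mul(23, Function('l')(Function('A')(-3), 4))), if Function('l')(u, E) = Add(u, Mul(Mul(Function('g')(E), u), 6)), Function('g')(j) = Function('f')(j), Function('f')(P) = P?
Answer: Rational(2303, 6) ≈ 383.83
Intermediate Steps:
Function('g')(j) = j
Function('A')(a) = Rational(2, 3) (Function('A')(a) = Mul(Rational(-1, 6), -4) = Rational(2, 3))
Function('l')(u, E) = Add(u, Mul(6, E, u)) (Function('l')(u, E) = Add(u, Mul(Mul(E, u), 6)) = Add(u, Mul(6, E, u)))
Add(Mul(15, Pow(30, -1)), Mul(23, Function('l')(Function('A')(-3), 4))) = Add(Mul(15, Pow(30, -1)), Mul(23, Mul(Rational(2, 3), Add(1, Mul(6, 4))))) = Add(Mul(15, Rational(1, 30)), Mul(23, Mul(Rational(2, 3), Add(1, 24)))) = Add(Rational(1, 2), Mul(23, Mul(Rational(2, 3), 25))) = Add(Rational(1, 2), Mul(23, Rational(50, 3))) = Add(Rational(1, 2), Rational(1150, 3)) = Rational(2303, 6)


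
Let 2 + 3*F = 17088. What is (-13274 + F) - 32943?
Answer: -121565/3 ≈ -40522.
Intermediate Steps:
F = 17086/3 (F = -⅔ + (⅓)*17088 = -⅔ + 5696 = 17086/3 ≈ 5695.3)
(-13274 + F) - 32943 = (-13274 + 17086/3) - 32943 = -22736/3 - 32943 = -121565/3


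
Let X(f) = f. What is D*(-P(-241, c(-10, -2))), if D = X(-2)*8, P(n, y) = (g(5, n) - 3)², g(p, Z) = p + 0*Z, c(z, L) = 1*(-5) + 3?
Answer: 64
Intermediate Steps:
c(z, L) = -2 (c(z, L) = -5 + 3 = -2)
g(p, Z) = p (g(p, Z) = p + 0 = p)
P(n, y) = 4 (P(n, y) = (5 - 3)² = 2² = 4)
D = -16 (D = -2*8 = -16)
D*(-P(-241, c(-10, -2))) = -(-16)*4 = -16*(-4) = 64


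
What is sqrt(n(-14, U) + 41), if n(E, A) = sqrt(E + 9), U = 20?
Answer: sqrt(41 + I*sqrt(5)) ≈ 6.4055 + 0.17454*I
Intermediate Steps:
n(E, A) = sqrt(9 + E)
sqrt(n(-14, U) + 41) = sqrt(sqrt(9 - 14) + 41) = sqrt(sqrt(-5) + 41) = sqrt(I*sqrt(5) + 41) = sqrt(41 + I*sqrt(5))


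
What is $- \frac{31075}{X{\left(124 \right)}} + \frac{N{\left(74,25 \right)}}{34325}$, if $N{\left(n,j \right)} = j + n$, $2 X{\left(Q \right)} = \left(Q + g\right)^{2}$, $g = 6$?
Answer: $- \frac{42632513}{11601850} \approx -3.6746$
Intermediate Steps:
$X{\left(Q \right)} = \frac{\left(6 + Q\right)^{2}}{2}$ ($X{\left(Q \right)} = \frac{\left(Q + 6\right)^{2}}{2} = \frac{\left(6 + Q\right)^{2}}{2}$)
$- \frac{31075}{X{\left(124 \right)}} + \frac{N{\left(74,25 \right)}}{34325} = - \frac{31075}{\frac{1}{2} \left(6 + 124\right)^{2}} + \frac{25 + 74}{34325} = - \frac{31075}{\frac{1}{2} \cdot 130^{2}} + 99 \cdot \frac{1}{34325} = - \frac{31075}{\frac{1}{2} \cdot 16900} + \frac{99}{34325} = - \frac{31075}{8450} + \frac{99}{34325} = \left(-31075\right) \frac{1}{8450} + \frac{99}{34325} = - \frac{1243}{338} + \frac{99}{34325} = - \frac{42632513}{11601850}$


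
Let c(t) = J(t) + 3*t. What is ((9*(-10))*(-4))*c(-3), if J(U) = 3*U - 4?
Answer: -7920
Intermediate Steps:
J(U) = -4 + 3*U
c(t) = -4 + 6*t (c(t) = (-4 + 3*t) + 3*t = -4 + 6*t)
((9*(-10))*(-4))*c(-3) = ((9*(-10))*(-4))*(-4 + 6*(-3)) = (-90*(-4))*(-4 - 18) = 360*(-22) = -7920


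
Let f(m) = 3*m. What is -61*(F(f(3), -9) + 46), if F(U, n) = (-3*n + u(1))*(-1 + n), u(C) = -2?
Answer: 12444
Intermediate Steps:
F(U, n) = (-1 + n)*(-2 - 3*n) (F(U, n) = (-3*n - 2)*(-1 + n) = (-2 - 3*n)*(-1 + n) = (-1 + n)*(-2 - 3*n))
-61*(F(f(3), -9) + 46) = -61*((2 - 9 - 3*(-9)²) + 46) = -61*((2 - 9 - 3*81) + 46) = -61*((2 - 9 - 243) + 46) = -61*(-250 + 46) = -61*(-204) = 12444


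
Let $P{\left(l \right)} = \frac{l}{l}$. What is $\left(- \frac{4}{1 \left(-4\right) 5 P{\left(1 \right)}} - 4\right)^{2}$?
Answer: $\frac{361}{25} \approx 14.44$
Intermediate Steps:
$P{\left(l \right)} = 1$
$\left(- \frac{4}{1 \left(-4\right) 5 P{\left(1 \right)}} - 4\right)^{2} = \left(- \frac{4}{1 \left(-4\right) 5 \cdot 1} - 4\right)^{2} = \left(- \frac{4}{1 \left(\left(-20\right) 1\right)} - 4\right)^{2} = \left(- \frac{4}{1 \left(-20\right)} - 4\right)^{2} = \left(- \frac{4}{-20} - 4\right)^{2} = \left(- \frac{4 \left(-1\right)}{20} - 4\right)^{2} = \left(\left(-1\right) \left(- \frac{1}{5}\right) - 4\right)^{2} = \left(\frac{1}{5} - 4\right)^{2} = \left(- \frac{19}{5}\right)^{2} = \frac{361}{25}$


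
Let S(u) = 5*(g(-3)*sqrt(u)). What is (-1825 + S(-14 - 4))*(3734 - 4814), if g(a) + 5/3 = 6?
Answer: 1971000 - 70200*I*sqrt(2) ≈ 1.971e+6 - 99278.0*I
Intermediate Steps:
g(a) = 13/3 (g(a) = -5/3 + 6 = 13/3)
S(u) = 65*sqrt(u)/3 (S(u) = 5*(13*sqrt(u)/3) = 65*sqrt(u)/3)
(-1825 + S(-14 - 4))*(3734 - 4814) = (-1825 + 65*sqrt(-14 - 4)/3)*(3734 - 4814) = (-1825 + 65*sqrt(-18)/3)*(-1080) = (-1825 + 65*(3*I*sqrt(2))/3)*(-1080) = (-1825 + 65*I*sqrt(2))*(-1080) = 1971000 - 70200*I*sqrt(2)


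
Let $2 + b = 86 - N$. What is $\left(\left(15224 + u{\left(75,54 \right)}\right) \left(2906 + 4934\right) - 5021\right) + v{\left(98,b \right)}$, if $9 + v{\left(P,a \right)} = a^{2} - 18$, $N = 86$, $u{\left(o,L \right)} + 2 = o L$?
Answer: $151087436$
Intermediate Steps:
$u{\left(o,L \right)} = -2 + L o$ ($u{\left(o,L \right)} = -2 + o L = -2 + L o$)
$b = -2$ ($b = -2 + \left(86 - 86\right) = -2 + 0 = -2$)
$v{\left(P,a \right)} = -27 + a^{2}$ ($v{\left(P,a \right)} = -9 + \left(a^{2} - 18\right) = -9 + \left(-18 + a^{2}\right) = -27 + a^{2}$)
$\left(\left(15224 + u{\left(75,54 \right)}\right) \left(2906 + 4934\right) - 5021\right) + v{\left(98,b \right)} = \left(\left(15224 + \left(-2 + 54 \cdot 75\right)\right) \left(2906 + 4934\right) - 5021\right) - \left(27 - \left(-2\right)^{2}\right) = \left(\left(15224 + \left(-2 + 4050\right)\right) 7840 - 5021\right) + \left(-27 + 4\right) = \left(\left(15224 + 4048\right) 7840 - 5021\right) - 23 = \left(19272 \cdot 7840 - 5021\right) - 23 = \left(151092480 - 5021\right) - 23 = 151087459 - 23 = 151087436$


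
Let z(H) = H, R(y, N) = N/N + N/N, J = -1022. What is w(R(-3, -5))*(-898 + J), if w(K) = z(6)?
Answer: -11520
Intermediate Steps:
R(y, N) = 2 (R(y, N) = 1 + 1 = 2)
w(K) = 6
w(R(-3, -5))*(-898 + J) = 6*(-898 - 1022) = 6*(-1920) = -11520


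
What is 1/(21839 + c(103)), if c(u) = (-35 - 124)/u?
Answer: 103/2249258 ≈ 4.5793e-5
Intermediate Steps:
c(u) = -159/u
1/(21839 + c(103)) = 1/(21839 - 159/103) = 1/(2249258/103) = 103/2249258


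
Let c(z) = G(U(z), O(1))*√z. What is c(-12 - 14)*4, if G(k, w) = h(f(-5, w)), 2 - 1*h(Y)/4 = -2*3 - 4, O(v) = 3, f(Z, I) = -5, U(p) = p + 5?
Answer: 192*I*√26 ≈ 979.01*I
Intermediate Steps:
U(p) = 5 + p
h(Y) = 48 (h(Y) = 8 - 4*(-2*3 - 4) = 8 - 4*(-6 - 4) = 8 - 4*(-10) = 8 + 40 = 48)
G(k, w) = 48
c(z) = 48*√z
c(-12 - 14)*4 = (48*√(-12 - 14))*4 = (48*√(-26))*4 = (48*(I*√26))*4 = (48*I*√26)*4 = 192*I*√26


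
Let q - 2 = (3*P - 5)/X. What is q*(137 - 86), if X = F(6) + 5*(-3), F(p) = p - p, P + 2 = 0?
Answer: 697/5 ≈ 139.40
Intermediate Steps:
P = -2 (P = -2 + 0 = -2)
F(p) = 0
X = -15 (X = 0 + 5*(-3) = 0 - 15 = -15)
q = 41/15 (q = 2 + (3*(-2) - 5)/(-15) = 2 + (-6 - 5)*(-1/15) = 2 - 11*(-1/15) = 2 + 11/15 = 41/15 ≈ 2.7333)
q*(137 - 86) = 41*(137 - 86)/15 = (41/15)*51 = 697/5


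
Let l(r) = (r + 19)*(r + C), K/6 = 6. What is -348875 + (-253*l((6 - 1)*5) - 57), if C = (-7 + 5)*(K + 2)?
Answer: 218800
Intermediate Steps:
K = 36 (K = 6*6 = 36)
C = -76 (C = (-7 + 5)*(36 + 2) = -2*38 = -76)
l(r) = (-76 + r)*(19 + r) (l(r) = (r + 19)*(r - 76) = (19 + r)*(-76 + r) = (-76 + r)*(19 + r))
-348875 + (-253*l((6 - 1)*5) - 57) = -348875 + (-253*(-1444 + ((6 - 1)*5)**2 - 57*(6 - 1)*5) - 57) = -348875 + (-253*(-1444 + (5*5)**2 - 285*5) - 57) = -348875 + (-253*(-1444 + 25**2 - 57*25) - 57) = -348875 + (-253*(-1444 + 625 - 1425) - 57) = -348875 + (-253*(-2244) - 57) = -348875 + (567732 - 57) = -348875 + 567675 = 218800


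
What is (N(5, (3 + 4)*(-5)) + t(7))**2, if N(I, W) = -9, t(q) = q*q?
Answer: 1600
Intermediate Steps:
t(q) = q**2
(N(5, (3 + 4)*(-5)) + t(7))**2 = (-9 + 7**2)**2 = (-9 + 49)**2 = 40**2 = 1600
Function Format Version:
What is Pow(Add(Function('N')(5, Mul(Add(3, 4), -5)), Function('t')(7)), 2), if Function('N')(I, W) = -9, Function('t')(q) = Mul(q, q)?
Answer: 1600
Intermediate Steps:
Function('t')(q) = Pow(q, 2)
Pow(Add(Function('N')(5, Mul(Add(3, 4), -5)), Function('t')(7)), 2) = Pow(Add(-9, Pow(7, 2)), 2) = Pow(Add(-9, 49), 2) = Pow(40, 2) = 1600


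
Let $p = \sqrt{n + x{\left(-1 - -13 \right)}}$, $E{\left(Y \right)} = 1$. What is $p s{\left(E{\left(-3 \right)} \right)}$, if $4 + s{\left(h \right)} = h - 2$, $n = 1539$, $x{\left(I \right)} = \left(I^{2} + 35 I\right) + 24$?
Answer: $- 5 \sqrt{2127} \approx -230.6$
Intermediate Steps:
$x{\left(I \right)} = 24 + I^{2} + 35 I$
$p = \sqrt{2127}$ ($p = \sqrt{1539 + \left(24 + \left(-1 - -13\right)^{2} + 35 \left(-1 - -13\right)\right)} = \sqrt{1539 + \left(24 + \left(-1 + 13\right)^{2} + 35 \left(-1 + 13\right)\right)} = \sqrt{1539 + \left(24 + 12^{2} + 35 \cdot 12\right)} = \sqrt{1539 + \left(24 + 144 + 420\right)} = \sqrt{1539 + 588} = \sqrt{2127} \approx 46.119$)
$s{\left(h \right)} = -6 + h$ ($s{\left(h \right)} = -4 + \left(h - 2\right) = -4 + \left(-2 + h\right) = -6 + h$)
$p s{\left(E{\left(-3 \right)} \right)} = \sqrt{2127} \left(-6 + 1\right) = \sqrt{2127} \left(-5\right) = - 5 \sqrt{2127}$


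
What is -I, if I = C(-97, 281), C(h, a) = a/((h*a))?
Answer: 1/97 ≈ 0.010309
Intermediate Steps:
C(h, a) = 1/h (C(h, a) = a/((a*h)) = a*(1/(a*h)) = 1/h)
I = -1/97 (I = 1/(-97) = -1/97 ≈ -0.010309)
-I = -1*(-1/97) = 1/97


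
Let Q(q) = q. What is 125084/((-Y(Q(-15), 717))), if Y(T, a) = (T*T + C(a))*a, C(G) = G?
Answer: -62542/337707 ≈ -0.18520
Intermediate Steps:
Y(T, a) = a*(a + T²) (Y(T, a) = (T*T + a)*a = (T² + a)*a = (a + T²)*a = a*(a + T²))
125084/((-Y(Q(-15), 717))) = 125084/((-717*(717 + (-15)²))) = 125084/((-717*(717 + 225))) = 125084/((-717*942)) = 125084/((-1*675414)) = 125084/(-675414) = 125084*(-1/675414) = -62542/337707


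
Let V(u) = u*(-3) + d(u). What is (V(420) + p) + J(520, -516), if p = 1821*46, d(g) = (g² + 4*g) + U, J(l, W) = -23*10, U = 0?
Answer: 260356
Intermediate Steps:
J(l, W) = -230
d(g) = g² + 4*g (d(g) = (g² + 4*g) + 0 = g² + 4*g)
V(u) = -3*u + u*(4 + u) (V(u) = u*(-3) + u*(4 + u) = -3*u + u*(4 + u))
p = 83766
(V(420) + p) + J(520, -516) = (420*(1 + 420) + 83766) - 230 = (420*421 + 83766) - 230 = (176820 + 83766) - 230 = 260586 - 230 = 260356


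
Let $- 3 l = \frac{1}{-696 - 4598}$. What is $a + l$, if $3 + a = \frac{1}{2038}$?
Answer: $- \frac{24271157}{8091879} \approx -2.9994$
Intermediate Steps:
$a = - \frac{6113}{2038}$ ($a = -3 + \frac{1}{2038} = - \frac{6113}{2038} \approx -2.9995$)
$l = \frac{1}{15882}$ ($l = - \frac{1}{3 \left(-696 - 4598\right)} = - \frac{1}{3 \left(-5294\right)} = \left(- \frac{1}{3}\right) \left(- \frac{1}{5294}\right) = \frac{1}{15882} \approx 6.2964 \cdot 10^{-5}$)
$a + l = - \frac{6113}{2038} + \frac{1}{15882} = - \frac{24271157}{8091879}$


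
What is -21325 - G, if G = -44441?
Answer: 23116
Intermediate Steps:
-21325 - G = -21325 - 1*(-44441) = -21325 + 44441 = 23116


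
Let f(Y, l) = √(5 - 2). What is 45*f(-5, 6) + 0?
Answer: 45*√3 ≈ 77.942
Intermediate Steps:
f(Y, l) = √3
45*f(-5, 6) + 0 = 45*√3 + 0 = 45*√3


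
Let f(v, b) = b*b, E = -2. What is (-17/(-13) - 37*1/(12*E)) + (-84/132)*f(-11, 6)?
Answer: -68845/3432 ≈ -20.060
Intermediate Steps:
f(v, b) = b²
(-17/(-13) - 37*1/(12*E)) + (-84/132)*f(-11, 6) = (-17/(-13) - 37/(-2*2*6)) - 84/132*6² = (-17*(-1/13) - 37/((-4*6))) - 84*1/132*36 = (17/13 - 37/(-24)) - 7/11*36 = (17/13 - 37*(-1/24)) - 252/11 = (17/13 + 37/24) - 252/11 = 889/312 - 252/11 = -68845/3432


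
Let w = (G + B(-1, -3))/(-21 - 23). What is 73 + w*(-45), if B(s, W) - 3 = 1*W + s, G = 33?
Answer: 1163/11 ≈ 105.73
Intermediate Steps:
B(s, W) = 3 + W + s (B(s, W) = 3 + (1*W + s) = 3 + (W + s) = 3 + W + s)
w = -8/11 (w = (33 + (3 - 3 - 1))/(-21 - 23) = (33 - 1)/(-44) = 32*(-1/44) = -8/11 ≈ -0.72727)
73 + w*(-45) = 73 - 8/11*(-45) = 73 + 360/11 = 1163/11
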